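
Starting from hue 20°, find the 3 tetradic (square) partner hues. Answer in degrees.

110°, 200°, and 290°

A square tetradic scheme places four hues every 90°.
20 + 90 = 110°
20 + 180 = 200°
20 + 270 = 290°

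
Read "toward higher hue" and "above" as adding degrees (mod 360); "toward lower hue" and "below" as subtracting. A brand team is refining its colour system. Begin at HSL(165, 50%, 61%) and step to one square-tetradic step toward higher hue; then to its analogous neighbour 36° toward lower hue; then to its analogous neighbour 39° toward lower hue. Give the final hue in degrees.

180°

+90° (square ↑): 165 + 90 = 255°
−36° (analog 36° ↓): 255 − 36 = 219°
−39° (analog 39° ↓): 219 − 39 = 180°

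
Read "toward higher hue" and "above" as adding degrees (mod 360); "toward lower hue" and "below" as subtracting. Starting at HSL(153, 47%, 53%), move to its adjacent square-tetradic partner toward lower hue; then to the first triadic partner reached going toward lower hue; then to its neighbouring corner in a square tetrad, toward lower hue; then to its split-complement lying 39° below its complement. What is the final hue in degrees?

−90° (square ↓): 153 − 90 = 63°
−120° (triadic ↓): 63 − 120 = -57 → -57 + 360 = 303°
−90° (square ↓): 303 − 90 = 213°
+141° (split-comp 39° ↓): 213 + 141 = 354°

354°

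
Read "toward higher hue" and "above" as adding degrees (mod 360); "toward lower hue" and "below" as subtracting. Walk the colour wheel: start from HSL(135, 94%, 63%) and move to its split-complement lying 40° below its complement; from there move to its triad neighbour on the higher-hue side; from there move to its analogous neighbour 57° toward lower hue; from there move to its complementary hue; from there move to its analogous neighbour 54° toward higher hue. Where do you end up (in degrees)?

212°

split-comp 40° ↓ +140°: 135 + 140 = 275°
triadic ↑ +120°: 275 + 120 = 395 → 395 − 360 = 35°
analog 57° ↓ −57°: 35 − 57 = -22 → -22 + 360 = 338°
complement +180°: 338 + 180 = 518 → 518 − 360 = 158°
analog 54° ↑ +54°: 158 + 54 = 212°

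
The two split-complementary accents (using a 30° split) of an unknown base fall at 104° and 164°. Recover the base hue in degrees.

The accents sit 30° either side of the complement, so the complement is their short-arc midpoint on the wheel.
Short-arc midpoint of 104° and 164°: 134°.
Base is 180° from the complement: 134 − 180 = -46 → -46 + 360 = 314°

314°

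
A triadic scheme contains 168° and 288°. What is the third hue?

48°

A triad spaces three hues 120° apart.
The full set is {48°, 168°, 288°}.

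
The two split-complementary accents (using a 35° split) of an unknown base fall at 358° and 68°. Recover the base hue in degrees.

The accents sit 35° either side of the complement, so the complement is their short-arc midpoint on the wheel.
Short-arc midpoint of 358° and 68°: 33°.
Base is 180° from the complement: 33 − 180 = -147 → -147 + 360 = 213°

213°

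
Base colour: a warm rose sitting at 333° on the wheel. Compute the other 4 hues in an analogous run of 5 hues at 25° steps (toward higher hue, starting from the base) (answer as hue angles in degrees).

358°, 23°, 48°, 73°

Analogous hues sit every 25° along the wheel.
333 + 25 = 358°
333 + 50 = 383 → 383 − 360 = 23°
333 + 75 = 408 → 408 − 360 = 48°
333 + 100 = 433 → 433 − 360 = 73°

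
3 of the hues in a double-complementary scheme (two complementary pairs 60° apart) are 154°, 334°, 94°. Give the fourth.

274°

A rectangular tetradic uses two complementary pairs 60° apart: offsets 0°, 60°, 180°, 240°.
Among {94°, 154°, 334°}, 154° and 334° are a 180° pair.
The remaining hue 94° needs its own complement: 94 + 180 = 274°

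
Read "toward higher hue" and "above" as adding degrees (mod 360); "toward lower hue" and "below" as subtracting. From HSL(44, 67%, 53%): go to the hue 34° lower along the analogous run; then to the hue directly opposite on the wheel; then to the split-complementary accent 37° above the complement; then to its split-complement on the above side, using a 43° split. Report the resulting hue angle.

analog 34° ↓ −34°: 44 − 34 = 10°
complement +180°: 10 + 180 = 190°
split-comp 37° ↑ +217°: 190 + 217 = 407 → 407 − 360 = 47°
split-comp 43° ↑ +223°: 47 + 223 = 270°

270°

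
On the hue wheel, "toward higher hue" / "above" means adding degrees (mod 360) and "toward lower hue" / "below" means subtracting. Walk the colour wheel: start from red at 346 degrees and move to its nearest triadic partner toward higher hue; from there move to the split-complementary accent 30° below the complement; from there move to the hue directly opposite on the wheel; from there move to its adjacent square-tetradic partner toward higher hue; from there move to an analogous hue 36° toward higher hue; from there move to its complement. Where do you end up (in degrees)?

22°

+120° (triadic ↑): 346 + 120 = 466 → 466 − 360 = 106°
+150° (split-comp 30° ↓): 106 + 150 = 256°
+180° (complement): 256 + 180 = 436 → 436 − 360 = 76°
+90° (square ↑): 76 + 90 = 166°
+36° (analog 36° ↑): 166 + 36 = 202°
+180° (complement): 202 + 180 = 382 → 382 − 360 = 22°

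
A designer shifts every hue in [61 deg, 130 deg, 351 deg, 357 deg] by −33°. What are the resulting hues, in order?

28°, 97°, 318°, 324°

61 − 33 = 28°
130 − 33 = 97°
351 − 33 = 318°
357 − 33 = 324°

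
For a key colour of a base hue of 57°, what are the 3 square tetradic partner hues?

A square tetradic scheme places four hues every 90°.
57 + 90 = 147°
57 + 180 = 237°
57 + 270 = 327°

147°, 237°, 327°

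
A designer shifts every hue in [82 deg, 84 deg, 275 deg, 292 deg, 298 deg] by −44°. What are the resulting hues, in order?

38°, 40°, 231°, 248°, 254°

82 − 44 = 38°
84 − 44 = 40°
275 − 44 = 231°
292 − 44 = 248°
298 − 44 = 254°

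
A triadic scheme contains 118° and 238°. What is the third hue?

A triad spaces three hues 120° apart.
The full set is {118°, 238°, 358°}.

358°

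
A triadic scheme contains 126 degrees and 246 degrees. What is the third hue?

A triad spaces three hues 120° apart.
The full set is {6°, 126°, 246°}.

6°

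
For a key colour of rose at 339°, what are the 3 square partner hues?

A square tetradic scheme places four hues every 90°.
339 + 90 = 429 → 429 − 360 = 69°
339 + 180 = 519 → 519 − 360 = 159°
339 + 270 = 609 → 609 − 360 = 249°

69°, 159°, 249°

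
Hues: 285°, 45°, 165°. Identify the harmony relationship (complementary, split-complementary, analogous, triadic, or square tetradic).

Sort the hues: 45°, 165°, 285°.
Successive gaps around the wheel: 120°, 120°, 120°.
Three hues equally spaced 120° apart form a triad.

triadic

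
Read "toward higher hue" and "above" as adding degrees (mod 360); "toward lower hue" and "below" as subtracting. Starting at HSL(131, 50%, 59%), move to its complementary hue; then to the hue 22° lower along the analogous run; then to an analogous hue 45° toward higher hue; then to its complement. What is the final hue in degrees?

complement +180°: 131 + 180 = 311°
analog 22° ↓ −22°: 311 − 22 = 289°
analog 45° ↑ +45°: 289 + 45 = 334°
complement +180°: 334 + 180 = 514 → 514 − 360 = 154°

154°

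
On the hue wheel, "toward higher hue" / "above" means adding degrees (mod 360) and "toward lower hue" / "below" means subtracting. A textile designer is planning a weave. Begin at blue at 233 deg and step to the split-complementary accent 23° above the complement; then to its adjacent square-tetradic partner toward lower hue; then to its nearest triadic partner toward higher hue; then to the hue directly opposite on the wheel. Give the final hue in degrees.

+203° (split-comp 23° ↑): 233 + 203 = 436 → 436 − 360 = 76°
−90° (square ↓): 76 − 90 = -14 → -14 + 360 = 346°
+120° (triadic ↑): 346 + 120 = 466 → 466 − 360 = 106°
+180° (complement): 106 + 180 = 286°

286°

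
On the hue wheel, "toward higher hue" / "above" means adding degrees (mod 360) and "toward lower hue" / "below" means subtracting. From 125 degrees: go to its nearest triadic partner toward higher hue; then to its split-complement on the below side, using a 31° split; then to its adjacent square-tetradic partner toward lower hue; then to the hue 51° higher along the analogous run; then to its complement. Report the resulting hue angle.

175°

triadic ↑ +120°: 125 + 120 = 245°
split-comp 31° ↓ +149°: 245 + 149 = 394 → 394 − 360 = 34°
square ↓ −90°: 34 − 90 = -56 → -56 + 360 = 304°
analog 51° ↑ +51°: 304 + 51 = 355°
complement +180°: 355 + 180 = 535 → 535 − 360 = 175°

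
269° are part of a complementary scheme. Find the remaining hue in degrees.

The complement sits 180° across the wheel.
The full set through 269° is {89°, 269°}.
Given {269°}, the missing hue is 89°.

89°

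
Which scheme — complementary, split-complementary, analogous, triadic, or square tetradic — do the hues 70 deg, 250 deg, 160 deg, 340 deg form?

square tetradic

Sort the hues: 70°, 160°, 250°, 340°.
Successive gaps around the wheel: 90°, 90°, 90°, 90°.
Four hues every 90° form a square tetradic scheme.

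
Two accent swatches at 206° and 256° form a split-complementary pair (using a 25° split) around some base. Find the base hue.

51°

The accents sit 25° either side of the complement, so the complement is their short-arc midpoint on the wheel.
Short-arc midpoint of 206° and 256°: 231°.
Base is 180° from the complement: 231 − 180 = 51°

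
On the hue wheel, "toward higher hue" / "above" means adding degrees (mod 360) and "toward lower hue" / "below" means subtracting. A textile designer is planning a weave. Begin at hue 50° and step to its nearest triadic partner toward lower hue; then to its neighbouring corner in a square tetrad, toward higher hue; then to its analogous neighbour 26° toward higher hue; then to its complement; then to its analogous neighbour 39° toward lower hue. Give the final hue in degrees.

triadic ↓ −120°: 50 − 120 = -70 → -70 + 360 = 290°
square ↑ +90°: 290 + 90 = 380 → 380 − 360 = 20°
analog 26° ↑ +26°: 20 + 26 = 46°
complement +180°: 46 + 180 = 226°
analog 39° ↓ −39°: 226 − 39 = 187°

187°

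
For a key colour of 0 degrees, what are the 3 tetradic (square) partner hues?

90°, 180°, and 270°

A square tetradic scheme places four hues every 90°.
0 + 90 = 90°
0 + 180 = 180°
0 + 270 = 270°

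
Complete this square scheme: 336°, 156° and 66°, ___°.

A square tetradic scheme places four hues every 90°.
The full set through 66° is {66°, 156°, 246°, 336°}.
Given {66°, 156°, 336°}, the missing hue is 246°.

246°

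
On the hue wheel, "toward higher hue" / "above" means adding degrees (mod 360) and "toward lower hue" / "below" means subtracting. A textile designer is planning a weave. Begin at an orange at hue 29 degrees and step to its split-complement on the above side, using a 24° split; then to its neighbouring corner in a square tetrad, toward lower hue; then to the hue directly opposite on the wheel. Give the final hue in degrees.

323°

+204° (split-comp 24° ↑): 29 + 204 = 233°
−90° (square ↓): 233 − 90 = 143°
+180° (complement): 143 + 180 = 323°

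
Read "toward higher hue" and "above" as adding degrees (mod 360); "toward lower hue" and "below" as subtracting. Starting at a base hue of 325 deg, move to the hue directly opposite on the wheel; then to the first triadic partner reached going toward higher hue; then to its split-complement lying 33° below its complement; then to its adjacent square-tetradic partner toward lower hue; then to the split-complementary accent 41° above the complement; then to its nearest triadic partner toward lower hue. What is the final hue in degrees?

complement +180°: 325 + 180 = 505 → 505 − 360 = 145°
triadic ↑ +120°: 145 + 120 = 265°
split-comp 33° ↓ +147°: 265 + 147 = 412 → 412 − 360 = 52°
square ↓ −90°: 52 − 90 = -38 → -38 + 360 = 322°
split-comp 41° ↑ +221°: 322 + 221 = 543 → 543 − 360 = 183°
triadic ↓ −120°: 183 − 120 = 63°

63°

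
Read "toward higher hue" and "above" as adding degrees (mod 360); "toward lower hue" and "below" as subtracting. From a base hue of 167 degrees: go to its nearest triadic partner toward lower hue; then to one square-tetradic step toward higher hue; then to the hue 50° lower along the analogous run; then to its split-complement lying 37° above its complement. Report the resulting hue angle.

304°

triadic ↓ −120°: 167 − 120 = 47°
square ↑ +90°: 47 + 90 = 137°
analog 50° ↓ −50°: 137 − 50 = 87°
split-comp 37° ↑ +217°: 87 + 217 = 304°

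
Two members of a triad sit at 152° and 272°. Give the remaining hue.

32°

A triad spaces three hues 120° apart.
The full set is {32°, 152°, 272°}.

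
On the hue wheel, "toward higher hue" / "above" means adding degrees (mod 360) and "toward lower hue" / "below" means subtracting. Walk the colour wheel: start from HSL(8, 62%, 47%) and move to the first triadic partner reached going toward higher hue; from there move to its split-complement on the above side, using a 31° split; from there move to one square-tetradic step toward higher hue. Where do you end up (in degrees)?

8 + 120 = 128°   (triadic ↑)
128 + 211 = 339°   (split-comp 31° ↑)
339 + 90 = 429 → 429 − 360 = 69°   (square ↑)

69°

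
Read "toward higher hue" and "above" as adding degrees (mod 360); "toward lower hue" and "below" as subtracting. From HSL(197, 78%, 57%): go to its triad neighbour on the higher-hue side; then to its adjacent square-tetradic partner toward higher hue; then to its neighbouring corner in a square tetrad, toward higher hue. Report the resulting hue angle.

triadic ↑ +120°: 197 + 120 = 317°
square ↑ +90°: 317 + 90 = 407 → 407 − 360 = 47°
square ↑ +90°: 47 + 90 = 137°

137°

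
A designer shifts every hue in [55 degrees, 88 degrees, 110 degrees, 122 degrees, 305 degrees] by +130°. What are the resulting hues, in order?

55 + 130 = 185°
88 + 130 = 218°
110 + 130 = 240°
122 + 130 = 252°
305 + 130 = 435 → 435 − 360 = 75°

185°, 218°, 240°, 252°, 75°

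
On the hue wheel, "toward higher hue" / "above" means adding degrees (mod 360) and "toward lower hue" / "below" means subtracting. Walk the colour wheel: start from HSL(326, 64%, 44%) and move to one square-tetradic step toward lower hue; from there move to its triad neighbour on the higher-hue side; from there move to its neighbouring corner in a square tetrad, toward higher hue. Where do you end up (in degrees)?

square ↓ −90°: 326 − 90 = 236°
triadic ↑ +120°: 236 + 120 = 356°
square ↑ +90°: 356 + 90 = 446 → 446 − 360 = 86°

86°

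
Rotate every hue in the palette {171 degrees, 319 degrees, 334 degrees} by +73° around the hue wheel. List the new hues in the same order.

171 + 73 = 244°
319 + 73 = 392 → 392 − 360 = 32°
334 + 73 = 407 → 407 − 360 = 47°

244°, 32°, 47°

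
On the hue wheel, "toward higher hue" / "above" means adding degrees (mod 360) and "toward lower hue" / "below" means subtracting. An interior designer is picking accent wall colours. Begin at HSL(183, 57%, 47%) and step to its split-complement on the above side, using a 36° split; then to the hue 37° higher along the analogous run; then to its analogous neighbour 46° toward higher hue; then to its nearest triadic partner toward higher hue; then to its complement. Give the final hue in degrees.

+216° (split-comp 36° ↑): 183 + 216 = 399 → 399 − 360 = 39°
+37° (analog 37° ↑): 39 + 37 = 76°
+46° (analog 46° ↑): 76 + 46 = 122°
+120° (triadic ↑): 122 + 120 = 242°
+180° (complement): 242 + 180 = 422 → 422 − 360 = 62°

62°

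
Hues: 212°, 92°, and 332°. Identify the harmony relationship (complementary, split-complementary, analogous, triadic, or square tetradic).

triadic

Sort the hues: 92°, 212°, 332°.
Successive gaps around the wheel: 120°, 120°, 120°.
Three hues equally spaced 120° apart form a triad.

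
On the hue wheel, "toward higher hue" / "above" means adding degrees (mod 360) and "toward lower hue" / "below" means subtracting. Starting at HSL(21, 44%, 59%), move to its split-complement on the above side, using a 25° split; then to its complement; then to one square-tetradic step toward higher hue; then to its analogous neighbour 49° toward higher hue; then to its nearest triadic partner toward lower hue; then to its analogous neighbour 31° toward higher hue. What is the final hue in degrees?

96°

+205° (split-comp 25° ↑): 21 + 205 = 226°
+180° (complement): 226 + 180 = 406 → 406 − 360 = 46°
+90° (square ↑): 46 + 90 = 136°
+49° (analog 49° ↑): 136 + 49 = 185°
−120° (triadic ↓): 185 − 120 = 65°
+31° (analog 31° ↑): 65 + 31 = 96°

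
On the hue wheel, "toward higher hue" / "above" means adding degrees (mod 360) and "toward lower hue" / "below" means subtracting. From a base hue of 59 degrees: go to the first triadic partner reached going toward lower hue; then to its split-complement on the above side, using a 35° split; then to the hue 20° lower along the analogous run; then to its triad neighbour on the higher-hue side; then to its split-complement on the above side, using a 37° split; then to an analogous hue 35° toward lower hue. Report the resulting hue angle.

59 − 120 = -61 → -61 + 360 = 299°   (triadic ↓)
299 + 215 = 514 → 514 − 360 = 154°   (split-comp 35° ↑)
154 − 20 = 134°   (analog 20° ↓)
134 + 120 = 254°   (triadic ↑)
254 + 217 = 471 → 471 − 360 = 111°   (split-comp 37° ↑)
111 − 35 = 76°   (analog 35° ↓)

76°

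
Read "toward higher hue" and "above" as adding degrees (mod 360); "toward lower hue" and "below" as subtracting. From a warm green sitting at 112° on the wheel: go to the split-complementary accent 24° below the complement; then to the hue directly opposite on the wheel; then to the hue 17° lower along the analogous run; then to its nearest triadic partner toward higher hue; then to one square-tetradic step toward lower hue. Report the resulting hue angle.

101°

+156° (split-comp 24° ↓): 112 + 156 = 268°
+180° (complement): 268 + 180 = 448 → 448 − 360 = 88°
−17° (analog 17° ↓): 88 − 17 = 71°
+120° (triadic ↑): 71 + 120 = 191°
−90° (square ↓): 191 − 90 = 101°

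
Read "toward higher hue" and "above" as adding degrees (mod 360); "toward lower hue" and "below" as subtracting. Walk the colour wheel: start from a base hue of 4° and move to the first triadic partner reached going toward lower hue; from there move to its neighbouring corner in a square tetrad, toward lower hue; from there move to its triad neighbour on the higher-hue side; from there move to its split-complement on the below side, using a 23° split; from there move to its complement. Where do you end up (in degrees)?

251°

triadic ↓ −120°: 4 − 120 = -116 → -116 + 360 = 244°
square ↓ −90°: 244 − 90 = 154°
triadic ↑ +120°: 154 + 120 = 274°
split-comp 23° ↓ +157°: 274 + 157 = 431 → 431 − 360 = 71°
complement +180°: 71 + 180 = 251°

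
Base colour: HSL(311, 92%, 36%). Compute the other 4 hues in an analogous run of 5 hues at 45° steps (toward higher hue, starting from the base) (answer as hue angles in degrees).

Analogous hues sit every 45° along the wheel.
311 + 45 = 356°
311 + 90 = 401 → 401 − 360 = 41°
311 + 135 = 446 → 446 − 360 = 86°
311 + 180 = 491 → 491 − 360 = 131°

356°, 41°, 86°, 131°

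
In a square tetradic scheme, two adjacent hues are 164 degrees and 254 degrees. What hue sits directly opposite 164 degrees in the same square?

A square tetradic scheme places four hues 90° apart; opposite corners are 180° apart.
164 + 180 = 344°

344°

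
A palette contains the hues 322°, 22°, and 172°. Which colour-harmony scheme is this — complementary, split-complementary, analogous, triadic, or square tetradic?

Sort the hues: 22°, 172°, 322°.
Successive gaps around the wheel: 150°, 150°, 60°.
Two 150° gaps and one 60° gap — a base hue opposite a pair of accents 30° either side of its complement — is the split-complementary pattern.

split-complementary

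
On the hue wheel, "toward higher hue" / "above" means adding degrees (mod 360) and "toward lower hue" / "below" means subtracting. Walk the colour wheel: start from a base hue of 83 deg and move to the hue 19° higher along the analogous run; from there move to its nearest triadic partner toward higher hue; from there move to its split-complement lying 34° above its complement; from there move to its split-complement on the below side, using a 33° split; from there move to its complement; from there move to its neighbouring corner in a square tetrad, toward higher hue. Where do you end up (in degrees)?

133°

+19° (analog 19° ↑): 83 + 19 = 102°
+120° (triadic ↑): 102 + 120 = 222°
+214° (split-comp 34° ↑): 222 + 214 = 436 → 436 − 360 = 76°
+147° (split-comp 33° ↓): 76 + 147 = 223°
+180° (complement): 223 + 180 = 403 → 403 − 360 = 43°
+90° (square ↑): 43 + 90 = 133°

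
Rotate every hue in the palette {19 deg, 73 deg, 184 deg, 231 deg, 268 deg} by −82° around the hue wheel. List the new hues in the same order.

19 − 82 = -63 → -63 + 360 = 297°
73 − 82 = -9 → -9 + 360 = 351°
184 − 82 = 102°
231 − 82 = 149°
268 − 82 = 186°

297°, 351°, 102°, 149°, 186°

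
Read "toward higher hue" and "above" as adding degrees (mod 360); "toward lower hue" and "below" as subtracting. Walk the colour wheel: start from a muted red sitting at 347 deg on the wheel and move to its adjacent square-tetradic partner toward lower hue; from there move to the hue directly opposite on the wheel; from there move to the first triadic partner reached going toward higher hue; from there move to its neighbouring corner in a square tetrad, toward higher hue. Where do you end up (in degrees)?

287°

347 − 90 = 257°   (square ↓)
257 + 180 = 437 → 437 − 360 = 77°   (complement)
77 + 120 = 197°   (triadic ↑)
197 + 90 = 287°   (square ↑)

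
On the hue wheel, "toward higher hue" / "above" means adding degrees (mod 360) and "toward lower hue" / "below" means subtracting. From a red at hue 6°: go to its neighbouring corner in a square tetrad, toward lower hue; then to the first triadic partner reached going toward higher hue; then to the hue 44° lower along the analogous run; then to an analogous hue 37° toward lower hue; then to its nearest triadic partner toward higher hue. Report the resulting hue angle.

75°

6 − 90 = -84 → -84 + 360 = 276°   (square ↓)
276 + 120 = 396 → 396 − 360 = 36°   (triadic ↑)
36 − 44 = -8 → -8 + 360 = 352°   (analog 44° ↓)
352 − 37 = 315°   (analog 37° ↓)
315 + 120 = 435 → 435 − 360 = 75°   (triadic ↑)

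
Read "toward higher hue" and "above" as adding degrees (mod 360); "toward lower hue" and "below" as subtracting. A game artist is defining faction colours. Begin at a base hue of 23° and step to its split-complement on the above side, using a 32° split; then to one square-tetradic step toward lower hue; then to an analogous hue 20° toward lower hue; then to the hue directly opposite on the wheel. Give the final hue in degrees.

+212° (split-comp 32° ↑): 23 + 212 = 235°
−90° (square ↓): 235 − 90 = 145°
−20° (analog 20° ↓): 145 − 20 = 125°
+180° (complement): 125 + 180 = 305°

305°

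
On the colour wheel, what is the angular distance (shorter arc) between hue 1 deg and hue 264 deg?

|1 − 264| = 263.
The shorter arc is 360 − 263 = 97°.

97°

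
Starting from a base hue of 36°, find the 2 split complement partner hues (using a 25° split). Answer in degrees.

191° and 241°

Complement of 36°: 36 + 180 = 216°
216 − 25 = 191°
216 + 25 = 241°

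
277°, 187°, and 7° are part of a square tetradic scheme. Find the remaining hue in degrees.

A square tetradic scheme places four hues every 90°.
The full set through 7° is {7°, 97°, 187°, 277°}.
Given {7°, 187°, 277°}, the missing hue is 97°.

97°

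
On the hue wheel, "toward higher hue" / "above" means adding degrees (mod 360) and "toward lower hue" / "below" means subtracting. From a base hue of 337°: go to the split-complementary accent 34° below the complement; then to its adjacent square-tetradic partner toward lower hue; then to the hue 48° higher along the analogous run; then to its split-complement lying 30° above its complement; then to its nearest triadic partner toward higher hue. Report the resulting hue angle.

51°

split-comp 34° ↓ +146°: 337 + 146 = 483 → 483 − 360 = 123°
square ↓ −90°: 123 − 90 = 33°
analog 48° ↑ +48°: 33 + 48 = 81°
split-comp 30° ↑ +210°: 81 + 210 = 291°
triadic ↑ +120°: 291 + 120 = 411 → 411 − 360 = 51°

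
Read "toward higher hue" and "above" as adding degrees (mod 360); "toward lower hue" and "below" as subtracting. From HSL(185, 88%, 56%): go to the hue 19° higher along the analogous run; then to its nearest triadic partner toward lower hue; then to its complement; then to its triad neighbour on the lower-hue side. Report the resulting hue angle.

144°

+19° (analog 19° ↑): 185 + 19 = 204°
−120° (triadic ↓): 204 − 120 = 84°
+180° (complement): 84 + 180 = 264°
−120° (triadic ↓): 264 − 120 = 144°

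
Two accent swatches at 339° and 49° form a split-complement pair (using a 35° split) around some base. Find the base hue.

The accents sit 35° either side of the complement, so the complement is their short-arc midpoint on the wheel.
Short-arc midpoint of 339° and 49°: 14°.
Base is 180° from the complement: 14 − 180 = -166 → -166 + 360 = 194°

194°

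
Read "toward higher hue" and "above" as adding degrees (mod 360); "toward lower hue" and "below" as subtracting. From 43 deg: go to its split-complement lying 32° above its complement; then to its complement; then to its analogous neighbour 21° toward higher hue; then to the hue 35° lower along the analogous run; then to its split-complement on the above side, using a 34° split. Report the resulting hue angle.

+212° (split-comp 32° ↑): 43 + 212 = 255°
+180° (complement): 255 + 180 = 435 → 435 − 360 = 75°
+21° (analog 21° ↑): 75 + 21 = 96°
−35° (analog 35° ↓): 96 − 35 = 61°
+214° (split-comp 34° ↑): 61 + 214 = 275°

275°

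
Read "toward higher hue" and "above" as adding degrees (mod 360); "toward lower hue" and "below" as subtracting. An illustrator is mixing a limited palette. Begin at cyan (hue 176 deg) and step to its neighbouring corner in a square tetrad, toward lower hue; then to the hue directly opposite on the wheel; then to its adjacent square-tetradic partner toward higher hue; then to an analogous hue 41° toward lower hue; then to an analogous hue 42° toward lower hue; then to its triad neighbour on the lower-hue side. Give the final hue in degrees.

153°

−90° (square ↓): 176 − 90 = 86°
+180° (complement): 86 + 180 = 266°
+90° (square ↑): 266 + 90 = 356°
−41° (analog 41° ↓): 356 − 41 = 315°
−42° (analog 42° ↓): 315 − 42 = 273°
−120° (triadic ↓): 273 − 120 = 153°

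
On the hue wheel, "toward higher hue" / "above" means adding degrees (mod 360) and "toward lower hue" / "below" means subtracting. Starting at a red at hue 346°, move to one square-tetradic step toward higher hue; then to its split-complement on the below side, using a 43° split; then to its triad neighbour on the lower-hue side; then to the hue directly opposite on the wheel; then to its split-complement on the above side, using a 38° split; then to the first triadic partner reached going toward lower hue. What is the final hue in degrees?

11°

346 + 90 = 436 → 436 − 360 = 76°   (square ↑)
76 + 137 = 213°   (split-comp 43° ↓)
213 − 120 = 93°   (triadic ↓)
93 + 180 = 273°   (complement)
273 + 218 = 491 → 491 − 360 = 131°   (split-comp 38° ↑)
131 − 120 = 11°   (triadic ↓)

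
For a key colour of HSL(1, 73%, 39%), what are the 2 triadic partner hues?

121° and 241°

A triad places three hues 120° apart.
1 + 120 = 121°
1 + 240 = 241°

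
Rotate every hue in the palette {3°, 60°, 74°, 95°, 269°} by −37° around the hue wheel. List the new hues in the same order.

326°, 23°, 37°, 58°, 232°

3 − 37 = -34 → -34 + 360 = 326°
60 − 37 = 23°
74 − 37 = 37°
95 − 37 = 58°
269 − 37 = 232°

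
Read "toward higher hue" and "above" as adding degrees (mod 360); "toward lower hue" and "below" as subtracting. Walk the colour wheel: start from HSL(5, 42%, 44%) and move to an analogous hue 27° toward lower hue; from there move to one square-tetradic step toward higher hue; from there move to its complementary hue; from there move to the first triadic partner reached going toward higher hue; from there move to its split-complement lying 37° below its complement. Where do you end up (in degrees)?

151°

analog 27° ↓ −27°: 5 − 27 = -22 → -22 + 360 = 338°
square ↑ +90°: 338 + 90 = 428 → 428 − 360 = 68°
complement +180°: 68 + 180 = 248°
triadic ↑ +120°: 248 + 120 = 368 → 368 − 360 = 8°
split-comp 37° ↓ +143°: 8 + 143 = 151°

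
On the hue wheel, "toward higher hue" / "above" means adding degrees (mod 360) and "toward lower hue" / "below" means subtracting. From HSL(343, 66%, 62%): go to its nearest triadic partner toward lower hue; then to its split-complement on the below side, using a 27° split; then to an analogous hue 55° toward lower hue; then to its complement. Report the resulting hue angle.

−120° (triadic ↓): 343 − 120 = 223°
+153° (split-comp 27° ↓): 223 + 153 = 376 → 376 − 360 = 16°
−55° (analog 55° ↓): 16 − 55 = -39 → -39 + 360 = 321°
+180° (complement): 321 + 180 = 501 → 501 − 360 = 141°

141°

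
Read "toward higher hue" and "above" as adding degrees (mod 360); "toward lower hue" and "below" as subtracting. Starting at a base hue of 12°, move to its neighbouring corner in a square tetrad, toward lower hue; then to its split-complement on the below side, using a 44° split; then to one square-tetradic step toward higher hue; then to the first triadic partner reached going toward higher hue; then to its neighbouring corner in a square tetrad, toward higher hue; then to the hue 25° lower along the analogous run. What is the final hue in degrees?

333°

square ↓ −90°: 12 − 90 = -78 → -78 + 360 = 282°
split-comp 44° ↓ +136°: 282 + 136 = 418 → 418 − 360 = 58°
square ↑ +90°: 58 + 90 = 148°
triadic ↑ +120°: 148 + 120 = 268°
square ↑ +90°: 268 + 90 = 358°
analog 25° ↓ −25°: 358 − 25 = 333°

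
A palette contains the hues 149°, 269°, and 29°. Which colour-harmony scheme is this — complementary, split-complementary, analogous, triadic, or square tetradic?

Sort the hues: 29°, 149°, 269°.
Successive gaps around the wheel: 120°, 120°, 120°.
Three hues equally spaced 120° apart form a triad.

triadic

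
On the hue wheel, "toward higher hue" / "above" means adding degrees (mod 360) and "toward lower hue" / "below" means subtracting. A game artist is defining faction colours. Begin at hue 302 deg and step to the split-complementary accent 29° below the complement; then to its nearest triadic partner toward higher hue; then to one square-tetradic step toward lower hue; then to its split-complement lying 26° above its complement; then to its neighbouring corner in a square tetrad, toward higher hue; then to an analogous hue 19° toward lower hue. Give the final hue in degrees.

split-comp 29° ↓ +151°: 302 + 151 = 453 → 453 − 360 = 93°
triadic ↑ +120°: 93 + 120 = 213°
square ↓ −90°: 213 − 90 = 123°
split-comp 26° ↑ +206°: 123 + 206 = 329°
square ↑ +90°: 329 + 90 = 419 → 419 − 360 = 59°
analog 19° ↓ −19°: 59 − 19 = 40°

40°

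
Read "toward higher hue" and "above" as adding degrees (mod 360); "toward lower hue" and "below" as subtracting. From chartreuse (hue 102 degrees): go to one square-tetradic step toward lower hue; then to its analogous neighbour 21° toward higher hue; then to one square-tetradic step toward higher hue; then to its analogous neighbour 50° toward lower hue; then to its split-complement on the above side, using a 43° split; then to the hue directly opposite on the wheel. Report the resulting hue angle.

−90° (square ↓): 102 − 90 = 12°
+21° (analog 21° ↑): 12 + 21 = 33°
+90° (square ↑): 33 + 90 = 123°
−50° (analog 50° ↓): 123 − 50 = 73°
+223° (split-comp 43° ↑): 73 + 223 = 296°
+180° (complement): 296 + 180 = 476 → 476 − 360 = 116°

116°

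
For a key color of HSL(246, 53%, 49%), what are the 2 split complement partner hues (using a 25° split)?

Split-complementary hues sit 25° either side of the complement.
Complement of 246°: 246 + 180 = 426 → 426 − 360 = 66°
66 − 25 = 41°
66 + 25 = 91°

41° and 91°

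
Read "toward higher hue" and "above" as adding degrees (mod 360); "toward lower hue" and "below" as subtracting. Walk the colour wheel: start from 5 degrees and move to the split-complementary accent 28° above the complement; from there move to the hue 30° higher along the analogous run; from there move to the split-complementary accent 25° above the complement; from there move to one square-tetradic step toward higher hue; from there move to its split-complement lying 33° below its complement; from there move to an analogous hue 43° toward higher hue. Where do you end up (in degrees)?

8°

5 + 208 = 213°   (split-comp 28° ↑)
213 + 30 = 243°   (analog 30° ↑)
243 + 205 = 448 → 448 − 360 = 88°   (split-comp 25° ↑)
88 + 90 = 178°   (square ↑)
178 + 147 = 325°   (split-comp 33° ↓)
325 + 43 = 368 → 368 − 360 = 8°   (analog 43° ↑)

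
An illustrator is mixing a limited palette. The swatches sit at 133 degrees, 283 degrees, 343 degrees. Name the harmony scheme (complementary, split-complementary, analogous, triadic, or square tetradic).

Sort the hues: 133°, 283°, 343°.
Successive gaps around the wheel: 150°, 60°, 150°.
Two 150° gaps and one 60° gap — a base hue opposite a pair of accents 30° either side of its complement — is the split-complementary pattern.

split-complementary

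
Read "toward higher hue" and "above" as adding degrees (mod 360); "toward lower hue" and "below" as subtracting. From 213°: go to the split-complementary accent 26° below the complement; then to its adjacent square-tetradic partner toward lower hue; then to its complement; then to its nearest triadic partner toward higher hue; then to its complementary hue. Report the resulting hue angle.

213 + 154 = 367 → 367 − 360 = 7°   (split-comp 26° ↓)
7 − 90 = -83 → -83 + 360 = 277°   (square ↓)
277 + 180 = 457 → 457 − 360 = 97°   (complement)
97 + 120 = 217°   (triadic ↑)
217 + 180 = 397 → 397 − 360 = 37°   (complement)

37°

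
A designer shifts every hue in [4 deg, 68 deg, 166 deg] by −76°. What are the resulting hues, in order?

4 − 76 = -72 → -72 + 360 = 288°
68 − 76 = -8 → -8 + 360 = 352°
166 − 76 = 90°

288°, 352°, 90°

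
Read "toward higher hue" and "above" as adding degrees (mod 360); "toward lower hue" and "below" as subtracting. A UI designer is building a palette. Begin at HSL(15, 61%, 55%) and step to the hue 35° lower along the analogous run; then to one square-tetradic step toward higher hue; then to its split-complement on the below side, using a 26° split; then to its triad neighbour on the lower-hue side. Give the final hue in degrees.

104°

analog 35° ↓ −35°: 15 − 35 = -20 → -20 + 360 = 340°
square ↑ +90°: 340 + 90 = 430 → 430 − 360 = 70°
split-comp 26° ↓ +154°: 70 + 154 = 224°
triadic ↓ −120°: 224 − 120 = 104°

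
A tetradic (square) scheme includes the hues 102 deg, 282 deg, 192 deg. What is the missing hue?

12°

A square tetradic scheme places four hues every 90°.
The full set through 102° is {12°, 102°, 192°, 282°}.
Given {102°, 192°, 282°}, the missing hue is 12°.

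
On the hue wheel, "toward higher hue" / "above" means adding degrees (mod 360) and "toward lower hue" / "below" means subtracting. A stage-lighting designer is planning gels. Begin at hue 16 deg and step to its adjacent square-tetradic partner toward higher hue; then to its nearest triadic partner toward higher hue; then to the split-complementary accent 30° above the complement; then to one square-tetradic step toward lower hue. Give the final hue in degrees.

square ↑ +90°: 16 + 90 = 106°
triadic ↑ +120°: 106 + 120 = 226°
split-comp 30° ↑ +210°: 226 + 210 = 436 → 436 − 360 = 76°
square ↓ −90°: 76 − 90 = -14 → -14 + 360 = 346°

346°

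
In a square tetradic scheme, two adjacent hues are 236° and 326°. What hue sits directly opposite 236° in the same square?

A square tetradic scheme places four hues 90° apart; opposite corners are 180° apart.
236 + 180 = 416 → 416 − 360 = 56°

56°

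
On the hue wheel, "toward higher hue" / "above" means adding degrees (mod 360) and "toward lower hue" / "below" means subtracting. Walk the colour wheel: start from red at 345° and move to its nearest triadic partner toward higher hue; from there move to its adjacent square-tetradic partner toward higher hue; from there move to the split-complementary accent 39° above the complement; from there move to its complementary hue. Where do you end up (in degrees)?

234°

+120° (triadic ↑): 345 + 120 = 465 → 465 − 360 = 105°
+90° (square ↑): 105 + 90 = 195°
+219° (split-comp 39° ↑): 195 + 219 = 414 → 414 − 360 = 54°
+180° (complement): 54 + 180 = 234°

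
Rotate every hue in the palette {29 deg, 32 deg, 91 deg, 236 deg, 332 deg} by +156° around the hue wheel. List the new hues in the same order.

185°, 188°, 247°, 32°, 128°

29 + 156 = 185°
32 + 156 = 188°
91 + 156 = 247°
236 + 156 = 392 → 392 − 360 = 32°
332 + 156 = 488 → 488 − 360 = 128°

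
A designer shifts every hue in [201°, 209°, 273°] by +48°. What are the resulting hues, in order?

249°, 257°, 321°

201 + 48 = 249°
209 + 48 = 257°
273 + 48 = 321°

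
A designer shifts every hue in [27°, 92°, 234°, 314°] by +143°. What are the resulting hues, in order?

170°, 235°, 17°, 97°

27 + 143 = 170°
92 + 143 = 235°
234 + 143 = 377 → 377 − 360 = 17°
314 + 143 = 457 → 457 − 360 = 97°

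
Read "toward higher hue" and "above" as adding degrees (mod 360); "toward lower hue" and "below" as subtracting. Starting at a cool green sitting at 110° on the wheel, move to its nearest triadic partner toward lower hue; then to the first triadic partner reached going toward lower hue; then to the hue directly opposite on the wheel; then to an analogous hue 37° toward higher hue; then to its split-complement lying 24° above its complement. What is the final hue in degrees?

291°

110 − 120 = -10 → -10 + 360 = 350°   (triadic ↓)
350 − 120 = 230°   (triadic ↓)
230 + 180 = 410 → 410 − 360 = 50°   (complement)
50 + 37 = 87°   (analog 37° ↑)
87 + 204 = 291°   (split-comp 24° ↑)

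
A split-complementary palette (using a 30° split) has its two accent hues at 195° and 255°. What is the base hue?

45°

The accents sit 30° either side of the complement, so the complement is their short-arc midpoint on the wheel.
Short-arc midpoint of 195° and 255°: 225°.
Base is 180° from the complement: 225 − 180 = 45°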